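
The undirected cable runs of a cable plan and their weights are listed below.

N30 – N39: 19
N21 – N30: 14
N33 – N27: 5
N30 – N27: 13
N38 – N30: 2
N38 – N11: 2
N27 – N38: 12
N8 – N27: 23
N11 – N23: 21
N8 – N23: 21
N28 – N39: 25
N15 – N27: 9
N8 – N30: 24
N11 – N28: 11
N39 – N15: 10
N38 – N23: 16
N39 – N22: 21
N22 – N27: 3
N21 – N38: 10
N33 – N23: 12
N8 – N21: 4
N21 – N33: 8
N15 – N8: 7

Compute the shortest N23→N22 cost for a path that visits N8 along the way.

Best N23 to N8: N23–N8 costing 21
Shortest N8→N22: N8–N15–N27–N22 = 19
Total via N8: 21 + 19 = 40.

40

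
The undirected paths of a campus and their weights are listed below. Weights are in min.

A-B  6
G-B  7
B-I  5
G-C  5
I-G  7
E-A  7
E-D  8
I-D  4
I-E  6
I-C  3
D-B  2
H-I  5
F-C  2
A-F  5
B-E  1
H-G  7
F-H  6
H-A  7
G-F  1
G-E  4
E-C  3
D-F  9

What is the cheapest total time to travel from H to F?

6 min

Compare a few routes:
H - I - C - F: 5+3+2 = 10
H - F: 6 = 6
H - G - F: 7+1 = 8
H - A - F: 7+5 = 12
The minimum is 6 min via H - F.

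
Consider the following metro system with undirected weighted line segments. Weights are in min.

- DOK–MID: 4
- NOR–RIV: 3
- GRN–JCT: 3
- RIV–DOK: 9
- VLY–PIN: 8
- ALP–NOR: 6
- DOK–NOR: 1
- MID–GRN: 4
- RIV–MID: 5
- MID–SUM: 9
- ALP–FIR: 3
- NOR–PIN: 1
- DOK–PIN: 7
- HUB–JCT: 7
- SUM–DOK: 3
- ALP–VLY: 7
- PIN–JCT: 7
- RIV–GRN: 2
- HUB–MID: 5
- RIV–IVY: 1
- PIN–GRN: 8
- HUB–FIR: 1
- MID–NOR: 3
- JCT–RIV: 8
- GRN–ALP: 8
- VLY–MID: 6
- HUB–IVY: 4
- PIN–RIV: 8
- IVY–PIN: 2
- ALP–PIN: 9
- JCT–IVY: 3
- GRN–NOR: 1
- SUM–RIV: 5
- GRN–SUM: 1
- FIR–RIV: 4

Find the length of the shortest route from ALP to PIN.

7 min

Settle nodes by increasing distance from ALP:
ALP: 0
FIR: 3  (via ALP)
HUB: 4  (via FIR)
NOR: 6  (via ALP)
GRN: 7  (via NOR)
RIV: 7  (via FIR)
PIN: 7  (via NOR)
Shortest route: ALP → NOR → PIN = 7 min.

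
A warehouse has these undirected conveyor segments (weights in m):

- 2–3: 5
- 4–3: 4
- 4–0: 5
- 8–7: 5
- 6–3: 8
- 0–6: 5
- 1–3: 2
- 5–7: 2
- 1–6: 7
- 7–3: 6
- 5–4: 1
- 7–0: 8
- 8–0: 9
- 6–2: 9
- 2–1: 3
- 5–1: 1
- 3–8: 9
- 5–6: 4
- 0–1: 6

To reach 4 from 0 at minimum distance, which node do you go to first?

4

Candidate routes:
0–1–5–4: 6+1+1 = 8
0–6–5–4: 5+4+1 = 10
0–4: 5 = 5
The minimum is 5 m via 0–4.
So from 0 the first move is to 4.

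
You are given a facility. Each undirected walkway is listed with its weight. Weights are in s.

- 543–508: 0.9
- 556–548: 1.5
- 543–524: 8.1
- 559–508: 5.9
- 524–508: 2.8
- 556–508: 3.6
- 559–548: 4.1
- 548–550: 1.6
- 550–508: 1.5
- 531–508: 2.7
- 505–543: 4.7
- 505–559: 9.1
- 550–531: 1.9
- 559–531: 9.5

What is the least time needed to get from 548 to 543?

Shortest distances from 548:
548: 0
556: 1.5  (via 548)
550: 1.6  (via 548)
508: 3.1  (via 550)
531: 3.5  (via 550)
543: 4  (via 508)
Shortest route: 548 → 550 → 508 → 543 = 4 s.

4 s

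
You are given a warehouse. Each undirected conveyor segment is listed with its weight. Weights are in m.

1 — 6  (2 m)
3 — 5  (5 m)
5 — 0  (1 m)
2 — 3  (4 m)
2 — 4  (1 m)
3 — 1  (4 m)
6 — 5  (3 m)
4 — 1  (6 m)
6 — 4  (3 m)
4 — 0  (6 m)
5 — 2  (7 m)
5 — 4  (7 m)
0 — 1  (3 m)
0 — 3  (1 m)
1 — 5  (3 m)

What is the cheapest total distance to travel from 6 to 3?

Enumerating some paths:
6–5–0–3: 3+1+1 = 5
6–1–0–3: 2+3+1 = 6
6–1–3: 2+4 = 6
6–1–5–0–3: 2+3+1+1 = 7
The minimum is 5 m via 6–5–0–3.

5 m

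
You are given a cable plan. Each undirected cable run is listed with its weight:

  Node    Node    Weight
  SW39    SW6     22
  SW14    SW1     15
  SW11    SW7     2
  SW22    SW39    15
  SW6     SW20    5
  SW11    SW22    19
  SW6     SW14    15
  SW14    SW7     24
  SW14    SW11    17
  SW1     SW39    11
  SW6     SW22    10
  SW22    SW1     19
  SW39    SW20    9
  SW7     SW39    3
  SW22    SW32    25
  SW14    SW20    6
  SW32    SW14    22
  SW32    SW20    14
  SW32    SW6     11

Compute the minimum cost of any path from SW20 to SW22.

15

Settle nodes by increasing distance from SW20:
SW20: 0
SW6: 5  (via SW20)
SW14: 6  (via SW20)
SW39: 9  (via SW20)
SW7: 12  (via SW39)
SW32: 14  (via SW20)
SW11: 14  (via SW7)
SW22: 15  (via SW6)
Shortest route: SW20–SW6–SW22 = 15.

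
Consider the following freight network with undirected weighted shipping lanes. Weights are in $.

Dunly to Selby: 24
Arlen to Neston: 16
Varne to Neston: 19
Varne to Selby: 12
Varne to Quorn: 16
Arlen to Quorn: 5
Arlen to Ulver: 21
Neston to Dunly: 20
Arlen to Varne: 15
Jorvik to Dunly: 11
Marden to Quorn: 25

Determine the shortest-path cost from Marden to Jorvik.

$77

Enumerating some paths:
Marden → Quorn → Arlen → Neston → Dunly → Jorvik: 25+5+16+20+11 = 77
Marden → Quorn → Varne → Selby → Dunly → Jorvik: 25+16+12+24+11 = 88
The minimum is $77 via Marden → Quorn → Arlen → Neston → Dunly → Jorvik.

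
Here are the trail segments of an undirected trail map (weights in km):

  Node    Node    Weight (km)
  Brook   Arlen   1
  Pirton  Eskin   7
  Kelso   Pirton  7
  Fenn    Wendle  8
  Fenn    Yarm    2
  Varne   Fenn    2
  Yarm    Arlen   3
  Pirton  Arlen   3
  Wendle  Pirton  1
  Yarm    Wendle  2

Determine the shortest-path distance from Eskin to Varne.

Compare a few routes:
Eskin - Pirton - Arlen - Yarm - Fenn - Varne: 7+3+3+2+2 = 17
Eskin - Pirton - Wendle - Fenn - Varne: 7+1+8+2 = 18
Eskin - Pirton - Arlen - Yarm - Wendle - Fenn - Varne: 7+3+3+2+8+2 = 25
Eskin - Pirton - Wendle - Yarm - Fenn - Varne: 7+1+2+2+2 = 14
Cheapest is Eskin - Pirton - Wendle - Yarm - Fenn - Varne at 14 km.

14 km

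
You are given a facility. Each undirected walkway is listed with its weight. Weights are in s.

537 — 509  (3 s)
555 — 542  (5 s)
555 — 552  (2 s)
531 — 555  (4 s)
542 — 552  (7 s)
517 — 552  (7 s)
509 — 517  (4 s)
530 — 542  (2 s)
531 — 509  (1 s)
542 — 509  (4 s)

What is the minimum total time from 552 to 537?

10 s

Candidate routes:
552 → 555 → 531 → 509 → 537: 2+4+1+3 = 10
552 → 542 → 509 → 537: 7+4+3 = 14
Cheapest is 552 → 555 → 531 → 509 → 537 at 10 s.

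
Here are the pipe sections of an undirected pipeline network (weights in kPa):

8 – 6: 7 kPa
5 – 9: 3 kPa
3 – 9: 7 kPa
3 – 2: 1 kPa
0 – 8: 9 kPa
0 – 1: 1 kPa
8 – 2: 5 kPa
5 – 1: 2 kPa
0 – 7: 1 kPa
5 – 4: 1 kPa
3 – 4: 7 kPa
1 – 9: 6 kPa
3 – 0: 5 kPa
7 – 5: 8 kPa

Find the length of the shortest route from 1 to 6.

17 kPa

Compare a few routes:
1 - 5 - 9 - 3 - 2 - 8 - 6: 2+3+7+1+5+7 = 25
1 - 5 - 4 - 3 - 2 - 8 - 6: 2+1+7+1+5+7 = 23
1 - 0 - 3 - 2 - 8 - 6: 1+5+1+5+7 = 19
1 - 0 - 8 - 6: 1+9+7 = 17
The minimum is 17 kPa via 1 - 0 - 8 - 6.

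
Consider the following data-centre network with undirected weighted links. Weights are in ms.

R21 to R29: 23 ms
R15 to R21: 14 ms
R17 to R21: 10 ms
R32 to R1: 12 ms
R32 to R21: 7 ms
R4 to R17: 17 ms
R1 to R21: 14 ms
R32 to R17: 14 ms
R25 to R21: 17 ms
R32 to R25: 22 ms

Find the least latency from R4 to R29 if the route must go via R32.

61 ms

Best R4 to R32: R4–R17–R32 costing 31
Best R32 to R29: R32–R21–R29 costing 30
Total via R32: 31 + 30 = 61 ms.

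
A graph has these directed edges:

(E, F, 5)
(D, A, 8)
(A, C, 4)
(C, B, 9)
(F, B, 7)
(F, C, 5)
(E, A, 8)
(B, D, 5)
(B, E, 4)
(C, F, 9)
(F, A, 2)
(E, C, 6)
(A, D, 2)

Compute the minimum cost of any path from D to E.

Candidate routes:
D - A - C - F - B - E: 8+4+9+7+4 = 32
D - A - C - B - E: 8+4+9+4 = 25
The minimum is 25 via D - A - C - B - E.

25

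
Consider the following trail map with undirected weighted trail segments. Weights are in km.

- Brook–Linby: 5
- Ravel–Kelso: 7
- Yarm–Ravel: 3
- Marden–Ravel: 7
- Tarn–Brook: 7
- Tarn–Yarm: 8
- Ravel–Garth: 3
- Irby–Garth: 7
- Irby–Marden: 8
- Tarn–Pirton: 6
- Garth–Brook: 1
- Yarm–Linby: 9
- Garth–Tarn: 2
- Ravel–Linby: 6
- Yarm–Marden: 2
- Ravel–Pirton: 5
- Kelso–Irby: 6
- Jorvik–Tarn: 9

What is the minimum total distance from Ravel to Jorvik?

14 km

Settle nodes by increasing distance from Ravel:
Ravel: 0
Yarm: 3  (via Ravel)
Garth: 3  (via Ravel)
Brook: 4  (via Garth)
Marden: 5  (via Yarm)
Pirton: 5  (via Ravel)
Tarn: 5  (via Garth)
Linby: 6  (via Ravel)
Kelso: 7  (via Ravel)
Irby: 10  (via Garth)
Jorvik: 14  (via Tarn)
Shortest route: Ravel → Garth → Tarn → Jorvik = 14 km.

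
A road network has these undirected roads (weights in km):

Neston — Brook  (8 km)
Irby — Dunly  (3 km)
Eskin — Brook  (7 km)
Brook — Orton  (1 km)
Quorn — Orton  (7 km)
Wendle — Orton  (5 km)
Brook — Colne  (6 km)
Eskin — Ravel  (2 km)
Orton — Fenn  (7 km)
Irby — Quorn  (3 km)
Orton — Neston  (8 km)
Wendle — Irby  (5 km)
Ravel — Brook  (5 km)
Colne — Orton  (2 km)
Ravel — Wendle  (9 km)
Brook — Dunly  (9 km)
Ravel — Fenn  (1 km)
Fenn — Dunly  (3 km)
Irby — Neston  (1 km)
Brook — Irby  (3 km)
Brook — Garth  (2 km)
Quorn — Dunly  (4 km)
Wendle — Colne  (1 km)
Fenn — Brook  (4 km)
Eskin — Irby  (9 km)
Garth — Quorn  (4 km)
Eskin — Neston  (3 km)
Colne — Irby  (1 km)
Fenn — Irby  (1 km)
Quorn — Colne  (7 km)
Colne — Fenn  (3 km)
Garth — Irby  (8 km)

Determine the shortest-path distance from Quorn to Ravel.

Compare a few routes:
Quorn–Dunly–Fenn–Ravel: 4+3+1 = 8
Quorn–Irby–Fenn–Ravel: 3+1+1 = 5
Cheapest is Quorn–Irby–Fenn–Ravel at 5 km.

5 km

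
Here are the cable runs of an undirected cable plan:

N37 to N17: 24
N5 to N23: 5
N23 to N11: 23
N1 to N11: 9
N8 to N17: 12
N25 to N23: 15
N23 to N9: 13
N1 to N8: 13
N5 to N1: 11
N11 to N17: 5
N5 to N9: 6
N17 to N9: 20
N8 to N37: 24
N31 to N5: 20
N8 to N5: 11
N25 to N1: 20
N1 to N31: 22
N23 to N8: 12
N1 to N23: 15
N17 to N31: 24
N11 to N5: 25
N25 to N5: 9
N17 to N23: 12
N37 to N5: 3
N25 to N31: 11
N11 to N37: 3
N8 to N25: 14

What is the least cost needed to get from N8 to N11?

Running Dijkstra from N8:
N8: 0
N5: 11  (via N8)
N23: 12  (via N8)
N17: 12  (via N8)
N1: 13  (via N8)
N25: 14  (via N8)
N37: 14  (via N5)
N11: 17  (via N17)
Shortest route: N8 → N17 → N11 = 17.

17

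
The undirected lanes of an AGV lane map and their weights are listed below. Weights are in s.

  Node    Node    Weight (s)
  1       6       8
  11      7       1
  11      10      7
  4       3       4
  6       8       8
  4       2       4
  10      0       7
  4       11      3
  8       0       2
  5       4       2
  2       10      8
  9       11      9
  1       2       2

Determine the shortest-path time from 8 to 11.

16 s

Enumerating some paths:
8 → 0 → 10 → 2 → 4 → 11: 2+7+8+4+3 = 24
8 → 0 → 10 → 11: 2+7+7 = 16
Cheapest is 8 → 0 → 10 → 11 at 16 s.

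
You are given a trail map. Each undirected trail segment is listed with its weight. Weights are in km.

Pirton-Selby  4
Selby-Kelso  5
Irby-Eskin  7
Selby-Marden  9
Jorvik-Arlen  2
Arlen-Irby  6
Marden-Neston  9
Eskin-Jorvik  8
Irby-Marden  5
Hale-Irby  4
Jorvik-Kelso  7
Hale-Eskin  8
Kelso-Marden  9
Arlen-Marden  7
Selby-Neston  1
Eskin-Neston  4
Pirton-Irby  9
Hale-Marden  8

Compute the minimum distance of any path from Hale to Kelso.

17 km

Shortest distances from Hale:
Hale: 0
Irby: 4  (via Hale)
Marden: 8  (via Hale)
Eskin: 8  (via Hale)
Arlen: 10  (via Irby)
Jorvik: 12  (via Arlen)
Neston: 12  (via Eskin)
Selby: 13  (via Neston)
Pirton: 13  (via Irby)
Kelso: 17  (via Marden)
Shortest route: Hale → Marden → Kelso = 17 km.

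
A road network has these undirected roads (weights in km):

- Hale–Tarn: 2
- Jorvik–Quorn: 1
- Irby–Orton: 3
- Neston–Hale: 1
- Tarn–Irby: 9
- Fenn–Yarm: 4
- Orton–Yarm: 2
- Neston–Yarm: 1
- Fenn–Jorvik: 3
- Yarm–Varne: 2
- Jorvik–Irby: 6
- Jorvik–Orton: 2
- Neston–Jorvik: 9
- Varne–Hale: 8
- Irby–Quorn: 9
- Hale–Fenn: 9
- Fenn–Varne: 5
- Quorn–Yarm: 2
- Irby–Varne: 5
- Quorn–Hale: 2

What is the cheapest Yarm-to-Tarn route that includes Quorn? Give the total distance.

6 km

Shortest Yarm→Quorn: Yarm → Quorn = 2
Best Quorn to Tarn: Quorn → Hale → Tarn costing 4
Total via Quorn: 2 + 4 = 6 km.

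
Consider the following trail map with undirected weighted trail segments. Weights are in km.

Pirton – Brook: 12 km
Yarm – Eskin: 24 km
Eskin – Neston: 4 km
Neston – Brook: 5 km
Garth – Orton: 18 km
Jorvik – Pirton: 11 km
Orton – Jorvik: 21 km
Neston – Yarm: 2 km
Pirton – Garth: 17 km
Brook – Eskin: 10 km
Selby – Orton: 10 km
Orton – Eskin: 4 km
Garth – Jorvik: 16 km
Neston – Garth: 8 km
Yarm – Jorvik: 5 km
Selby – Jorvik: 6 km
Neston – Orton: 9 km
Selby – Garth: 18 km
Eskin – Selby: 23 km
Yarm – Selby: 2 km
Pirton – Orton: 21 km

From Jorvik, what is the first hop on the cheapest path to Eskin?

Candidate routes:
Jorvik–Yarm–Neston–Eskin: 5+2+4 = 11
Jorvik–Selby–Yarm–Neston–Eskin: 6+2+2+4 = 14
Cheapest is Jorvik–Yarm–Neston–Eskin at 11 km.
So from Jorvik the first move is to Yarm.

Yarm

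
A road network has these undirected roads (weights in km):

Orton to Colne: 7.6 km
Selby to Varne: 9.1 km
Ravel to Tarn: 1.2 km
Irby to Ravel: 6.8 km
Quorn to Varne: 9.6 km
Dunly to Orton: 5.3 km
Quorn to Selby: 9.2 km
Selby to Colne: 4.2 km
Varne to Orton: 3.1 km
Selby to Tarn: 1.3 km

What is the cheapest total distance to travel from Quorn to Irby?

18.5 km

Enumerating some paths:
Quorn–Selby–Tarn–Ravel–Irby: 9.2+1.3+1.2+6.8 = 18.5
Quorn–Varne–Selby–Tarn–Ravel–Irby: 9.6+9.1+1.3+1.2+6.8 = 28
Cheapest is Quorn–Selby–Tarn–Ravel–Irby at 18.5 km.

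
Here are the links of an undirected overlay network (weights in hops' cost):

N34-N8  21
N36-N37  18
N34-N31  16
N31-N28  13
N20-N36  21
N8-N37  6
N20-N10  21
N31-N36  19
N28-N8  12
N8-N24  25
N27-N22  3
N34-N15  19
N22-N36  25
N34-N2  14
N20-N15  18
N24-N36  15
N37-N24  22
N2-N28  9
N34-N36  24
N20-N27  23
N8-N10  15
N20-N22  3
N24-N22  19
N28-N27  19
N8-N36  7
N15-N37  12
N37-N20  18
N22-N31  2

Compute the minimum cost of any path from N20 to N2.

27 hops' cost

Enumerating some paths:
N20–N22–N27–N28–N2: 3+3+19+9 = 34
N20–N37–N8–N28–N2: 18+6+12+9 = 45
N20–N22–N31–N34–N2: 3+2+16+14 = 35
N20–N22–N31–N28–N2: 3+2+13+9 = 27
Cheapest is N20–N22–N31–N28–N2 at 27 hops' cost.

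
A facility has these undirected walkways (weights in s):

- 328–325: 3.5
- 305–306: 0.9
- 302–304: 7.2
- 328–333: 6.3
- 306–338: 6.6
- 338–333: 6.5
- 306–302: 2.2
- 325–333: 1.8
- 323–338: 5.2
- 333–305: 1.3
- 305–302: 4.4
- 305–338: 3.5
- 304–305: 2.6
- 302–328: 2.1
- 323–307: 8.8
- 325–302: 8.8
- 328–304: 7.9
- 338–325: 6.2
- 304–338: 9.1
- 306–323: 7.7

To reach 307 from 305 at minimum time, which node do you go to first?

306

Candidate routes:
305–306–338–323–307: 0.9+6.6+5.2+8.8 = 21.5
305–338–323–307: 3.5+5.2+8.8 = 17.5
305–306–323–307: 0.9+7.7+8.8 = 17.4
305–333–338–323–307: 1.3+6.5+5.2+8.8 = 21.8
The minimum is 17.4 s via 305–306–323–307.
So from 305 the first move is to 306.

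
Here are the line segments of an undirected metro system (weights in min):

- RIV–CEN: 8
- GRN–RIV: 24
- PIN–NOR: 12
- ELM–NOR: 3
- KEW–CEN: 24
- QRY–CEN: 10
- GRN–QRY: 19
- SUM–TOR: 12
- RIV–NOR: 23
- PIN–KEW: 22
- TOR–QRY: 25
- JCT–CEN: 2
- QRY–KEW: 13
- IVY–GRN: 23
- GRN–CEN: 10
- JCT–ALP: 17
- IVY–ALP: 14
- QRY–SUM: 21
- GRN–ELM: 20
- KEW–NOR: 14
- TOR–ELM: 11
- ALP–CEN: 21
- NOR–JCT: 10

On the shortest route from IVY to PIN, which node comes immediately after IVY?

ALP

Enumerating some paths:
IVY → GRN → CEN → JCT → NOR → PIN: 23+10+2+10+12 = 57
IVY → ALP → JCT → NOR → PIN: 14+17+10+12 = 53
Cheapest is IVY → ALP → JCT → NOR → PIN at 53 min.
So from IVY the first move is to ALP.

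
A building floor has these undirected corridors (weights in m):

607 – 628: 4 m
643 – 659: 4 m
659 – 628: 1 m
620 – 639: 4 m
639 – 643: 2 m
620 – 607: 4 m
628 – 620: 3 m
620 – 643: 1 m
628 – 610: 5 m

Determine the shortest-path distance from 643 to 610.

Enumerating some paths:
643 → 659 → 628 → 610: 4+1+5 = 10
643 → 620 → 607 → 628 → 610: 1+4+4+5 = 14
643 → 620 → 628 → 610: 1+3+5 = 9
The minimum is 9 m via 643 → 620 → 628 → 610.

9 m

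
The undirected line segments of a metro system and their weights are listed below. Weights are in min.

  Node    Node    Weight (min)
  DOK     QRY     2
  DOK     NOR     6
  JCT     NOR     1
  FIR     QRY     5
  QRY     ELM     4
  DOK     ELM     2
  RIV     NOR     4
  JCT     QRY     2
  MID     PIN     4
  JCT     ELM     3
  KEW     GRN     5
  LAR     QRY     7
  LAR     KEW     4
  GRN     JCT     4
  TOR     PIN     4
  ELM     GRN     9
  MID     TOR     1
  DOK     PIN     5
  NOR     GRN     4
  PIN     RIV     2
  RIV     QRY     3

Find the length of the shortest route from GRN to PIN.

Compare a few routes:
GRN - NOR - RIV - PIN: 4+4+2 = 10
GRN - JCT - NOR - RIV - PIN: 4+1+4+2 = 11
The minimum is 10 min via GRN - NOR - RIV - PIN.

10 min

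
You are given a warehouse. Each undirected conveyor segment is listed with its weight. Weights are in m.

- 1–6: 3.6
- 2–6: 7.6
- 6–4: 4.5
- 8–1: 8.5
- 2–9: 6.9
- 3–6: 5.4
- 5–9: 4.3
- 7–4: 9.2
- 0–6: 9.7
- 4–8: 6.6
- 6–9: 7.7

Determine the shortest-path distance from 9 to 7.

21.4 m

Running Dijkstra from 9:
9: 0
5: 4.3  (via 9)
2: 6.9  (via 9)
6: 7.7  (via 9)
1: 11.3  (via 6)
4: 12.2  (via 6)
3: 13.1  (via 6)
0: 17.4  (via 6)
8: 18.8  (via 4)
7: 21.4  (via 4)
Shortest route: 9–6–4–7 = 21.4 m.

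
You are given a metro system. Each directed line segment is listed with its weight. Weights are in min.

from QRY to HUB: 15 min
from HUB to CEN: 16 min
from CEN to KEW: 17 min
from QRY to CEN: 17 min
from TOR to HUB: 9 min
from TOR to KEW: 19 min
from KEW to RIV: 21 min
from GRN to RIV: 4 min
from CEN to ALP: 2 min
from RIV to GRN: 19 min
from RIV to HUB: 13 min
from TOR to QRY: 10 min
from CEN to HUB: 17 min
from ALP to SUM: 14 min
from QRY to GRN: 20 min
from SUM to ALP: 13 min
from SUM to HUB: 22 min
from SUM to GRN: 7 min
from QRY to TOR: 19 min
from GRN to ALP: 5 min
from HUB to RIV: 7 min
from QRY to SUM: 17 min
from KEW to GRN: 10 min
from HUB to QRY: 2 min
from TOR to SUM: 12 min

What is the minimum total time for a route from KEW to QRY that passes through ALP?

53 min

Shortest KEW→ALP: KEW → GRN → ALP = 15
Best ALP to QRY: ALP → SUM → HUB → QRY costing 38
Total via ALP: 15 + 38 = 53 min.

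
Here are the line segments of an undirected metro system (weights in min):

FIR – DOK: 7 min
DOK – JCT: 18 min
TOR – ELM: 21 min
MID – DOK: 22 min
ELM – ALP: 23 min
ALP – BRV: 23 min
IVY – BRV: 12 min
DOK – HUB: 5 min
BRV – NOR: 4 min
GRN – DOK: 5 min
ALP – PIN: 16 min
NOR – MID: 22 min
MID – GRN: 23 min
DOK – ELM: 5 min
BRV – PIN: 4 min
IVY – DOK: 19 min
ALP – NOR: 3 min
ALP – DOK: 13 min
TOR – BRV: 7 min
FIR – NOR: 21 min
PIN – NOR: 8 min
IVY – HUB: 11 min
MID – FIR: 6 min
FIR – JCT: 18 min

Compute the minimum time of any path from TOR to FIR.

32 min

Shortest distances from TOR:
TOR: 0
BRV: 7  (via TOR)
NOR: 11  (via BRV)
PIN: 11  (via BRV)
ALP: 14  (via NOR)
IVY: 19  (via BRV)
ELM: 21  (via TOR)
DOK: 26  (via ELM)
HUB: 30  (via IVY)
GRN: 31  (via DOK)
FIR: 32  (via NOR)
Shortest route: TOR → BRV → NOR → FIR = 32 min.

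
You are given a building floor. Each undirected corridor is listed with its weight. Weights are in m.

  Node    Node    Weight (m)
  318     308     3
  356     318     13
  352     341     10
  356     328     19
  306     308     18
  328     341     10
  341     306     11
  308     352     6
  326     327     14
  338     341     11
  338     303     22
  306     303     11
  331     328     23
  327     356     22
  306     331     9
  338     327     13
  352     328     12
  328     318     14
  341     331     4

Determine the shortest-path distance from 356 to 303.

45 m

Settle nodes by increasing distance from 356:
356: 0
318: 13  (via 356)
308: 16  (via 318)
328: 19  (via 356)
327: 22  (via 356)
352: 22  (via 308)
341: 29  (via 328)
331: 33  (via 341)
306: 34  (via 308)
338: 35  (via 327)
326: 36  (via 327)
303: 45  (via 306)
Shortest route: 356–318–308–306–303 = 45 m.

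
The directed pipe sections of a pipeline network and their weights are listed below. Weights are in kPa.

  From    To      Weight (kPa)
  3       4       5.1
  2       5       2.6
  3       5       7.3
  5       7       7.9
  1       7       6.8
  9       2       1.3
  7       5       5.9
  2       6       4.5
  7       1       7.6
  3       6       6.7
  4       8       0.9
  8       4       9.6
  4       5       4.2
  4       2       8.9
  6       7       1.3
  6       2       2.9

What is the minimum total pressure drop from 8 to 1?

Running Dijkstra from 8:
8: 0
4: 9.6  (via 8)
5: 13.8  (via 4)
2: 18.5  (via 4)
7: 21.7  (via 5)
6: 23  (via 2)
1: 29.3  (via 7)
Shortest route: 8–4–5–7–1 = 29.3 kPa.

29.3 kPa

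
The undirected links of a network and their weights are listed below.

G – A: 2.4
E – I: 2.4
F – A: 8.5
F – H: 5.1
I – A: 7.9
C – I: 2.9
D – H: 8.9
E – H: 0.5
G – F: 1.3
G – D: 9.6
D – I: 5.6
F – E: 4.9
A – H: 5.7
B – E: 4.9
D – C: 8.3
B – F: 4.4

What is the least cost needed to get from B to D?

Enumerating some paths:
B–E–H–D: 4.9+0.5+8.9 = 14.3
B–E–I–D: 4.9+2.4+5.6 = 12.9
B–F–G–D: 4.4+1.3+9.6 = 15.3
The minimum is 12.9 via B–E–I–D.

12.9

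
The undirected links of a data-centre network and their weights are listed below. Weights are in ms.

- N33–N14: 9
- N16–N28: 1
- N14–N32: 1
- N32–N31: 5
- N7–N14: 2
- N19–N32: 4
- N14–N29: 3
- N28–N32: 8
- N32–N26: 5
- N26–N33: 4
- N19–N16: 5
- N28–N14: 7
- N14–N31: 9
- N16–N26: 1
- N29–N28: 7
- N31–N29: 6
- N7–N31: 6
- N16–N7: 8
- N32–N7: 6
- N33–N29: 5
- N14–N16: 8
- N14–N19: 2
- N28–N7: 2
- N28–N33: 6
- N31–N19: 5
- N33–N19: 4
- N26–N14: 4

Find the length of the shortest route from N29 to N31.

6 ms

Running Dijkstra from N29:
N29: 0
N14: 3  (via N29)
N32: 4  (via N14)
N33: 5  (via N29)
N19: 5  (via N14)
N7: 5  (via N14)
N31: 6  (via N29)
Shortest route: N29 → N31 = 6 ms.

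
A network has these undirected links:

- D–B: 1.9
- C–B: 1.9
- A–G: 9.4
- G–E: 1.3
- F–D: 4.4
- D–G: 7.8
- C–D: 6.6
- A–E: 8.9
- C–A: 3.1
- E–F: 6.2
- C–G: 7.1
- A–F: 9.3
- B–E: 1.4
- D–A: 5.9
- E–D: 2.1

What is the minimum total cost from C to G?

4.6

Enumerating some paths:
C - B - D - E - G: 1.9+1.9+2.1+1.3 = 7.2
C - D - E - G: 6.6+2.1+1.3 = 10
C - G: 7.1 = 7.1
C - B - E - G: 1.9+1.4+1.3 = 4.6
The minimum is 4.6 via C - B - E - G.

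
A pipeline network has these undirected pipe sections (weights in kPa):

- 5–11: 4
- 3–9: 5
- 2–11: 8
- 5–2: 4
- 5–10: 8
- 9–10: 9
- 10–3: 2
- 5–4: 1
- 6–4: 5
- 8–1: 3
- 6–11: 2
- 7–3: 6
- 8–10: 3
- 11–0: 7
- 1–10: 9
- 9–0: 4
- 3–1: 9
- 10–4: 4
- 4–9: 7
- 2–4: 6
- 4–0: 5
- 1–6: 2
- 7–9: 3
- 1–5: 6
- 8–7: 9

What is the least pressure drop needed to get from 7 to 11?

Shortest distances from 7:
7: 0
9: 3  (via 7)
3: 6  (via 7)
0: 7  (via 9)
10: 8  (via 3)
8: 9  (via 7)
4: 10  (via 9)
5: 11  (via 4)
1: 12  (via 8)
6: 14  (via 1)
11: 14  (via 0)
Shortest route: 7–9–0–11 = 14 kPa.

14 kPa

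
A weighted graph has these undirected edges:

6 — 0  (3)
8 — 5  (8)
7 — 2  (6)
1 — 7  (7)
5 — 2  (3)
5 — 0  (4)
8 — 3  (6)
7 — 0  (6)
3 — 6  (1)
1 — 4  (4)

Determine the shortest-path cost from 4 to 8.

Candidate routes:
4 → 1 → 7 → 2 → 5 → 8: 4+7+6+3+8 = 28
4 → 1 → 7 → 0 → 5 → 8: 4+7+6+4+8 = 29
4 → 1 → 7 → 0 → 6 → 3 → 8: 4+7+6+3+1+6 = 27
Cheapest is 4 → 1 → 7 → 0 → 6 → 3 → 8 at 27.

27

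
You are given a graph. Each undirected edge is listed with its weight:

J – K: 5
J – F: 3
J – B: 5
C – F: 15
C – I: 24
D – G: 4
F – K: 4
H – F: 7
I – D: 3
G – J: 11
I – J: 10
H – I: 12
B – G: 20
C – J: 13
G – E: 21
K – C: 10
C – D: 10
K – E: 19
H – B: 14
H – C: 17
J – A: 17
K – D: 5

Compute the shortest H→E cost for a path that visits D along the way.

Best H to D: H–I–D costing 15
Best D to E: D–K–E costing 24
Total via D: 15 + 24 = 39.

39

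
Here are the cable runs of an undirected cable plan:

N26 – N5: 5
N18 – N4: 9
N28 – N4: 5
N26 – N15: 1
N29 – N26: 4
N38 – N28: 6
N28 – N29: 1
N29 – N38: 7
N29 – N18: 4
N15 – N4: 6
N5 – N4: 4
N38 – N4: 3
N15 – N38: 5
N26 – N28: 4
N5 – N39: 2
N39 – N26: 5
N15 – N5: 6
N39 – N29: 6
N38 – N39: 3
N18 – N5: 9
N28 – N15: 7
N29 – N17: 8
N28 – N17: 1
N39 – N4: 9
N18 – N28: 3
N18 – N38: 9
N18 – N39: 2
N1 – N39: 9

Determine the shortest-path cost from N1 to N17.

Candidate routes:
N1 - N39 - N18 - N28 - N17: 9+2+3+1 = 15
N1 - N39 - N18 - N29 - N28 - N17: 9+2+4+1+1 = 17
The minimum is 15 via N1 - N39 - N18 - N28 - N17.

15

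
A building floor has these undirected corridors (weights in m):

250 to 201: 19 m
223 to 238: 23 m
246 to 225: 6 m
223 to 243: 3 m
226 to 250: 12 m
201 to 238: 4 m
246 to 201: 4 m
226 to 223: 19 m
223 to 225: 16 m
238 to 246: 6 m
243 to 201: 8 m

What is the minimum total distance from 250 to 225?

Candidate routes:
250 - 201 - 246 - 225: 19+4+6 = 29
250 - 201 - 238 - 246 - 225: 19+4+6+6 = 35
Cheapest is 250 - 201 - 246 - 225 at 29 m.

29 m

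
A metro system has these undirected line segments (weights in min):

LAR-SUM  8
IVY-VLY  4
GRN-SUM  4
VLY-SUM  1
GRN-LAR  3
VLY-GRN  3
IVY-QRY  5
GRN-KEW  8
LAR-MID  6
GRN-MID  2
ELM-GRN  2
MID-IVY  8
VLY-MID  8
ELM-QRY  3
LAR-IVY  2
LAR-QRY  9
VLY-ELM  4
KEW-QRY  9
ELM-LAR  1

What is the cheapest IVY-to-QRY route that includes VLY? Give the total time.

Shortest IVY→VLY: IVY–VLY = 4
Shortest VLY→QRY: VLY–ELM–QRY = 7
Total via VLY: 4 + 7 = 11 min.

11 min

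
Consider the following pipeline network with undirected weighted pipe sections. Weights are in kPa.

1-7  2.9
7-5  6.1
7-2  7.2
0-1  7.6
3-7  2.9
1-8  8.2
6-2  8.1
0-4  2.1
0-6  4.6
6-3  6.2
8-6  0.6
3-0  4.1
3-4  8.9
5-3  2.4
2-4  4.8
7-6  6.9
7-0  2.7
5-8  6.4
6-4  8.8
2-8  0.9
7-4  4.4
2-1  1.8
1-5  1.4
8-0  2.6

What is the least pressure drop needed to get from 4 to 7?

4.4 kPa

Compare a few routes:
4 → 7: 4.4 = 4.4
4 → 0 → 7: 2.1+2.7 = 4.8
Cheapest is 4 → 7 at 4.4 kPa.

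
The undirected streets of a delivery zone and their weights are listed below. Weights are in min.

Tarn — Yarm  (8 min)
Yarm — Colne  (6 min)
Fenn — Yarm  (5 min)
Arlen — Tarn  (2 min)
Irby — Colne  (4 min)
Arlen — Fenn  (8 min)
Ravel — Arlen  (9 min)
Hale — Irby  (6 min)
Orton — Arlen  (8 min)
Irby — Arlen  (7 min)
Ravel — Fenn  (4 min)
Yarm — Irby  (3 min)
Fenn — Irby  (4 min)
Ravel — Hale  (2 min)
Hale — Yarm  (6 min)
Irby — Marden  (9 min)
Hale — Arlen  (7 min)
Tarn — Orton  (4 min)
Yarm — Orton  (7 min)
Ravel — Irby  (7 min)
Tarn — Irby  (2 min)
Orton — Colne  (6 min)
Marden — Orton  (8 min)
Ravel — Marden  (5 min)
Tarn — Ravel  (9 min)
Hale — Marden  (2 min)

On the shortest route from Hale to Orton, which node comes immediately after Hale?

Marden

Enumerating some paths:
Hale → Irby → Tarn → Orton: 6+2+4 = 12
Hale → Marden → Orton: 2+8 = 10
Hale → Yarm → Orton: 6+7 = 13
Cheapest is Hale → Marden → Orton at 10 min.
So from Hale the first move is to Marden.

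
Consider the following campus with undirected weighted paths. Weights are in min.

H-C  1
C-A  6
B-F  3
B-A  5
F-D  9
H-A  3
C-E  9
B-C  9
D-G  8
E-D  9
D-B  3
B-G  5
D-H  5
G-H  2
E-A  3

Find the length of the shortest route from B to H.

7 min

Candidate routes:
B → D → H: 3+5 = 8
B → G → H: 5+2 = 7
B → A → H: 5+3 = 8
B → C → H: 9+1 = 10
The minimum is 7 min via B → G → H.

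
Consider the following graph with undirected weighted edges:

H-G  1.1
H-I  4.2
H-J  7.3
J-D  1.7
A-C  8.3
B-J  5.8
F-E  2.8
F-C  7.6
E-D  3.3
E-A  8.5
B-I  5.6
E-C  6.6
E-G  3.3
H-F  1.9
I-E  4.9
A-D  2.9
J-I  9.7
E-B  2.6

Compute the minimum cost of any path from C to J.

11.6

Enumerating some paths:
C - A - D - J: 8.3+2.9+1.7 = 12.9
C - E - B - J: 6.6+2.6+5.8 = 15
C - E - D - J: 6.6+3.3+1.7 = 11.6
C - F - E - D - J: 7.6+2.8+3.3+1.7 = 15.4
Cheapest is C - E - D - J at 11.6.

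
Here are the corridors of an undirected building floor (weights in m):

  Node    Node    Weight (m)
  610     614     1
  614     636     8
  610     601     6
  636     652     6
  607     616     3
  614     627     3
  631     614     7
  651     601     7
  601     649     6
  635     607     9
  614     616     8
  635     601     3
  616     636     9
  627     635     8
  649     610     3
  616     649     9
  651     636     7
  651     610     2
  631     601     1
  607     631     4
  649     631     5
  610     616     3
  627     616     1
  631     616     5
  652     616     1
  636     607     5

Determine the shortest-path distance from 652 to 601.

Shortest distances from 652:
652: 0
616: 1  (via 652)
627: 2  (via 616)
607: 4  (via 616)
610: 4  (via 616)
614: 5  (via 627)
651: 6  (via 610)
636: 6  (via 652)
631: 6  (via 616)
601: 7  (via 631)
Shortest route: 652 → 616 → 631 → 601 = 7 m.

7 m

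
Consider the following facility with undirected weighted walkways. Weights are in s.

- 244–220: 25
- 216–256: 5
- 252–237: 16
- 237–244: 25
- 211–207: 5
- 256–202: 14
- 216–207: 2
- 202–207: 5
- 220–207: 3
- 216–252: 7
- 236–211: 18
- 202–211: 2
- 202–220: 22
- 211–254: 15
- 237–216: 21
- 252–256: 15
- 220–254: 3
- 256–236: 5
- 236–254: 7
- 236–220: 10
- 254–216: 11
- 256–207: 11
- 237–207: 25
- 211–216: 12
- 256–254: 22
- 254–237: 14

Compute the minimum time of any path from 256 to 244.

35 s

Running Dijkstra from 256:
256: 0
236: 5  (via 256)
216: 5  (via 256)
207: 7  (via 216)
220: 10  (via 207)
211: 12  (via 207)
252: 12  (via 216)
254: 12  (via 236)
202: 12  (via 207)
237: 26  (via 216)
244: 35  (via 220)
Shortest route: 256 → 216 → 207 → 220 → 244 = 35 s.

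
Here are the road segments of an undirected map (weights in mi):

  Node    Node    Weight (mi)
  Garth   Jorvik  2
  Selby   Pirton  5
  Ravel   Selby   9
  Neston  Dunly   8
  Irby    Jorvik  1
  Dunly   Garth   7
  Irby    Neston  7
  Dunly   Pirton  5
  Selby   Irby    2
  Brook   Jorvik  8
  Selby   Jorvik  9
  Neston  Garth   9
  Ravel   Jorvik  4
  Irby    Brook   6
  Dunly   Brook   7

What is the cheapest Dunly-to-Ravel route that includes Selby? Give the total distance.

Best Dunly to Selby: Dunly → Pirton → Selby costing 10
Shortest Selby→Ravel: Selby → Irby → Jorvik → Ravel = 7
Total via Selby: 10 + 7 = 17 mi.

17 mi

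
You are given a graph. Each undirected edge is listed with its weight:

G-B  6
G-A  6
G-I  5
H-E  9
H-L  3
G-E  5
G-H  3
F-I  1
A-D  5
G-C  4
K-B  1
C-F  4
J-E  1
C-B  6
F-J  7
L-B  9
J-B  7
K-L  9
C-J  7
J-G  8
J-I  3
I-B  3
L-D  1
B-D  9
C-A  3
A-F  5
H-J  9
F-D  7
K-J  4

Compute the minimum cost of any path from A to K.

10

Settle nodes by increasing distance from A:
A: 0
C: 3  (via A)
D: 5  (via A)
F: 5  (via A)
G: 6  (via A)
I: 6  (via F)
L: 6  (via D)
B: 9  (via C)
H: 9  (via G)
J: 9  (via I)
E: 10  (via J)
K: 10  (via B)
Shortest route: A → C → B → K = 10.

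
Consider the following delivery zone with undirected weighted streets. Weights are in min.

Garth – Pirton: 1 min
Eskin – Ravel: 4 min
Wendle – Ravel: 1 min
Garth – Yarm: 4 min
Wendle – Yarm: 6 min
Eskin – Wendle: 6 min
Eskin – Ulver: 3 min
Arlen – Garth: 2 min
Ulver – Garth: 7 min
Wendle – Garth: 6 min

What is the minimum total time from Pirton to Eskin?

11 min

Enumerating some paths:
Pirton → Garth → Wendle → Eskin: 1+6+6 = 13
Pirton → Garth → Yarm → Wendle → Ravel → Eskin: 1+4+6+1+4 = 16
Pirton → Garth → Wendle → Ravel → Eskin: 1+6+1+4 = 12
Pirton → Garth → Ulver → Eskin: 1+7+3 = 11
Cheapest is Pirton → Garth → Ulver → Eskin at 11 min.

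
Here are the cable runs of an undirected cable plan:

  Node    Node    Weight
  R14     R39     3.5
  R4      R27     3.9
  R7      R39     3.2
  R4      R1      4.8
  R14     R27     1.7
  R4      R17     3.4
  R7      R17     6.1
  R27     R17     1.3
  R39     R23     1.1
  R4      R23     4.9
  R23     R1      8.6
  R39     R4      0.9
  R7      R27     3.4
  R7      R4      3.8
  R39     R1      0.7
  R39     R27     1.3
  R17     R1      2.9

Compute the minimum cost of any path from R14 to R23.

Running Dijkstra from R14:
R14: 0
R27: 1.7  (via R14)
R17: 3  (via R27)
R39: 3  (via R27)
R1: 3.7  (via R39)
R4: 3.9  (via R39)
R23: 4.1  (via R39)
Shortest route: R14–R27–R39–R23 = 4.1.

4.1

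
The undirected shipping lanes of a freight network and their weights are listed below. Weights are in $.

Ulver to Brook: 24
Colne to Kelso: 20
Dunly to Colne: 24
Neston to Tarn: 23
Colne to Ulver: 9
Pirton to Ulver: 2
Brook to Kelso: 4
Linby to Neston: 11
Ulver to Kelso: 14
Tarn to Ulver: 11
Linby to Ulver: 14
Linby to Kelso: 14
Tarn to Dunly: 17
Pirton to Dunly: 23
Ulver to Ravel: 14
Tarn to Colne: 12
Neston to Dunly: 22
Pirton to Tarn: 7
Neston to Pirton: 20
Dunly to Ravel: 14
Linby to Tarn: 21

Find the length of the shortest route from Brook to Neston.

Running Dijkstra from Brook:
Brook: 0
Kelso: 4  (via Brook)
Linby: 18  (via Kelso)
Ulver: 18  (via Kelso)
Pirton: 20  (via Ulver)
Colne: 24  (via Kelso)
Tarn: 27  (via Pirton)
Neston: 29  (via Linby)
Shortest route: Brook → Kelso → Linby → Neston = $29.

$29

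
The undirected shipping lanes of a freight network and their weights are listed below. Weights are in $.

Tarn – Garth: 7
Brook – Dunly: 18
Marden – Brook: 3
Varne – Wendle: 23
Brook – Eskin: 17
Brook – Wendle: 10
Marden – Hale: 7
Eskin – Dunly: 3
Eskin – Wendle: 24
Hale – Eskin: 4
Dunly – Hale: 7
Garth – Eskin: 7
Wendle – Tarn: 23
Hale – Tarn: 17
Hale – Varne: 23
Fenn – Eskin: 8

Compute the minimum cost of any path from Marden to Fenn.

$19

Candidate routes:
Marden → Brook → Eskin → Fenn: 3+17+8 = 28
Marden → Hale → Eskin → Fenn: 7+4+8 = 19
Marden → Hale → Dunly → Eskin → Fenn: 7+7+3+8 = 25
The minimum is $19 via Marden → Hale → Eskin → Fenn.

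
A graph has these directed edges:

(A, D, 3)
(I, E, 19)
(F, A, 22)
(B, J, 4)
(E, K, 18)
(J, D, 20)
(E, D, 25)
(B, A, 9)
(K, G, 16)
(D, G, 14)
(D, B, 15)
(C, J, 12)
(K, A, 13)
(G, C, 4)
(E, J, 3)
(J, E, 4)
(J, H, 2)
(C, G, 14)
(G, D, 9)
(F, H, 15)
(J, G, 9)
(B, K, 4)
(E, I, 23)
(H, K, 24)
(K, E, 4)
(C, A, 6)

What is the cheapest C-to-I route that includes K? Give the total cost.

Shortest C→K: C → A → D → B → K = 28
Shortest K→I: K → E → I = 27
Total via K: 28 + 27 = 55.

55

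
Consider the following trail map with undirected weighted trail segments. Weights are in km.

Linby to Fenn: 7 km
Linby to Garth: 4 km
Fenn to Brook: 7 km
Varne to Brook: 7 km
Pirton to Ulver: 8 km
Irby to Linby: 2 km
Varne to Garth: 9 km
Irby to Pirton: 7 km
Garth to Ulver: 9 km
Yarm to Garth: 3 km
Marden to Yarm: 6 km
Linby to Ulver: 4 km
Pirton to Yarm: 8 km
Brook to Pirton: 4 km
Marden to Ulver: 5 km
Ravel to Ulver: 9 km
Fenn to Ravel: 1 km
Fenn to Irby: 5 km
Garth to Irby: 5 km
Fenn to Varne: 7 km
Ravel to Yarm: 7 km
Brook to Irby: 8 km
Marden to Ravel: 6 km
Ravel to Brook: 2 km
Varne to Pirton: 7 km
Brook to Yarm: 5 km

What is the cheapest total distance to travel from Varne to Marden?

Running Dijkstra from Varne:
Varne: 0
Fenn: 7  (via Varne)
Brook: 7  (via Varne)
Pirton: 7  (via Varne)
Ravel: 8  (via Fenn)
Garth: 9  (via Varne)
Yarm: 12  (via Brook)
Irby: 12  (via Fenn)
Linby: 13  (via Garth)
Marden: 14  (via Ravel)
Shortest route: Varne → Fenn → Ravel → Marden = 14 km.

14 km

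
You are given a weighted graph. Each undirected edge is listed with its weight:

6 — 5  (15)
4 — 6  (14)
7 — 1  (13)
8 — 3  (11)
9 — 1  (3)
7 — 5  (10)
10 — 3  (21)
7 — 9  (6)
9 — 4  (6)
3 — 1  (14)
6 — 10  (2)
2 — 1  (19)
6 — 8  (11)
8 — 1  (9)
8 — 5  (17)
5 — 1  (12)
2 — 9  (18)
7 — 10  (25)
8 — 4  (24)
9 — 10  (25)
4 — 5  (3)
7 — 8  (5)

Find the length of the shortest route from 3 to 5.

Candidate routes:
3–8–1–5: 11+9+12 = 32
3–1–5: 14+12 = 26
3–8–7–9–4–5: 11+5+6+6+3 = 31
3–8–5: 11+17 = 28
The minimum is 26 via 3–1–5.

26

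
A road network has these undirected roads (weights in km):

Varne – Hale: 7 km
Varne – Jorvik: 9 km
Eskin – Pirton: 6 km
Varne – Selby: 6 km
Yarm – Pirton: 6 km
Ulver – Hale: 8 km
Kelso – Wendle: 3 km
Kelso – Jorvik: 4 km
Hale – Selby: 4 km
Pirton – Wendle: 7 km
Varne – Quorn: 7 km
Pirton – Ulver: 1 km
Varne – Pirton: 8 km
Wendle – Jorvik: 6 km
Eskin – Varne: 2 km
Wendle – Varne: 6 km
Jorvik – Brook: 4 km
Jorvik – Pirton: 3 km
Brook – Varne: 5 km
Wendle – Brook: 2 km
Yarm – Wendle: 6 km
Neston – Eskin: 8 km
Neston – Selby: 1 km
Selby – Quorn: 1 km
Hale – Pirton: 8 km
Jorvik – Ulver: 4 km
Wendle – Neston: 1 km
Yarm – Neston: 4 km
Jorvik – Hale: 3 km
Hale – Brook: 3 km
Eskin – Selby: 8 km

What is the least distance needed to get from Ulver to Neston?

Compare a few routes:
Ulver → Pirton → Yarm → Neston: 1+6+4 = 11
Ulver → Pirton → Jorvik → Brook → Wendle → Neston: 1+3+4+2+1 = 11
Ulver → Pirton → Jorvik → Wendle → Neston: 1+3+6+1 = 11
Ulver → Pirton → Wendle → Neston: 1+7+1 = 9
The minimum is 9 km via Ulver → Pirton → Wendle → Neston.

9 km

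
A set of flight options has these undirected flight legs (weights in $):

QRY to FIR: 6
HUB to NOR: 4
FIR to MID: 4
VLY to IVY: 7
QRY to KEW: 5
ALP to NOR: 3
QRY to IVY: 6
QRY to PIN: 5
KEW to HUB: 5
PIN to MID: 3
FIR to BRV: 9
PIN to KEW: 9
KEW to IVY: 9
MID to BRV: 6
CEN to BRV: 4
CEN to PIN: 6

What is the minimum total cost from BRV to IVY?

Candidate routes:
BRV → CEN → PIN → QRY → IVY: 4+6+5+6 = 21
BRV → MID → PIN → QRY → IVY: 6+3+5+6 = 20
The minimum is $20 via BRV → MID → PIN → QRY → IVY.

$20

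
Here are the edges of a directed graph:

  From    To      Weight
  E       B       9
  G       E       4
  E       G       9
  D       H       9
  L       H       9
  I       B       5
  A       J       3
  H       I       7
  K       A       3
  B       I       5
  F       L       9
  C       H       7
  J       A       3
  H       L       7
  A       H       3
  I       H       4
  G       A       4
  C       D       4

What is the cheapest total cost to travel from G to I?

14

Candidate routes:
G–A–H–I: 4+3+7 = 14
G–E–B–I: 4+9+5 = 18
The minimum is 14 via G–A–H–I.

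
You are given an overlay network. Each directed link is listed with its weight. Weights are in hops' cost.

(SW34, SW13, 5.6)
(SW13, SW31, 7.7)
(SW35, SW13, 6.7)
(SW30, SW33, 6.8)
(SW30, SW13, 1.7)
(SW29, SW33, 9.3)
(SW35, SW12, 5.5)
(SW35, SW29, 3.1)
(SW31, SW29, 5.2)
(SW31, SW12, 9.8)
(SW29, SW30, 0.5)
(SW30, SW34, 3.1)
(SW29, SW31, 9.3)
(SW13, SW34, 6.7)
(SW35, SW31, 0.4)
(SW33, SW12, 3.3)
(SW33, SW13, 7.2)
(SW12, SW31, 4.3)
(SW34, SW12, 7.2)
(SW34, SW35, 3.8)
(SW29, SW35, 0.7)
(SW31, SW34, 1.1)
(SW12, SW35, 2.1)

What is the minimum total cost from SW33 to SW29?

8.5 hops' cost

Compare a few routes:
SW33 → SW12 → SW35 → SW29: 3.3+2.1+3.1 = 8.5
SW33 → SW12 → SW35 → SW31 → SW29: 3.3+2.1+0.4+5.2 = 11
The minimum is 8.5 hops' cost via SW33 → SW12 → SW35 → SW29.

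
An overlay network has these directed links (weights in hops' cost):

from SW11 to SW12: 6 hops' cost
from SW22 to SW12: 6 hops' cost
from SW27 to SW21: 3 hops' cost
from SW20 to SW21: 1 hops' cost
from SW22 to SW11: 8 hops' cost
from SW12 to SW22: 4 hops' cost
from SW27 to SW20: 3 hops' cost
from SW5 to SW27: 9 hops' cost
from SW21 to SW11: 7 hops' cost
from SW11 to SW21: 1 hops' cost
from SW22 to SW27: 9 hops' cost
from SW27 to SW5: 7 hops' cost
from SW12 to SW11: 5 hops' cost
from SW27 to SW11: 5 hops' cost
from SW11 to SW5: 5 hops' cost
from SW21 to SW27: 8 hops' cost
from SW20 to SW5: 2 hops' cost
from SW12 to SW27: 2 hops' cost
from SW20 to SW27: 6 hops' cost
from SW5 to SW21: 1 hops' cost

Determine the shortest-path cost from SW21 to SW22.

17 hops' cost

Settle nodes by increasing distance from SW21:
SW21: 0
SW11: 7  (via SW21)
SW27: 8  (via SW21)
SW20: 11  (via SW27)
SW5: 12  (via SW11)
SW12: 13  (via SW11)
SW22: 17  (via SW12)
Shortest route: SW21–SW11–SW12–SW22 = 17 hops' cost.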